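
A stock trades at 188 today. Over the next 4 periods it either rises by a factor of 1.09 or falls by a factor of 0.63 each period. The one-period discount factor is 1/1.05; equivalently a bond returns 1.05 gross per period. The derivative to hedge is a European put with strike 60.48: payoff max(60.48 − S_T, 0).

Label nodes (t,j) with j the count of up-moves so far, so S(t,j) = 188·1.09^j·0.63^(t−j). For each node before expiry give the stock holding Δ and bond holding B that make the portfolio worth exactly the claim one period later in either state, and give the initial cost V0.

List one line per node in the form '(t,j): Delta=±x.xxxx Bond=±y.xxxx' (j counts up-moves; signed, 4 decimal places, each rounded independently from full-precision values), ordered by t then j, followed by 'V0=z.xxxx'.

Under the risk-neutral measure, an up-move has probability p* = (R−d)/(u−d) = 0.9130 and values discount at R = 1.05.
Terminal values V(4,·): V(4,0)=30.8644, V(4,1)=9.2404, V(4,2)=0.0000, V(4,3)=0.0000, V(4,4)=0.0000
(3,0): S=47.0088. Δ = (V_up−V_dn)/(S_up−S_dn) = (9.2404−30.8644)/(51.2396−29.6156) = -1.0000. V = [p*·9.2404 + (1−p*)·30.8644]/1.05 = 10.5912. B = V − Δ·S = 57.6000.
(3,1): S=81.3327. Δ = (V_up−V_dn)/(S_up−S_dn) = (0.0000−9.2404)/(88.6527−51.2396) = -0.2470. V = [p*·0.0000 + (1−p*)·9.2404]/1.05 = 0.7652. B = V − Δ·S = 20.8530.
(3,2): S=140.7186. Δ = (V_up−V_dn)/(S_up−S_dn) = (0.0000−0.0000)/(153.3832−88.6527) = 0.0000. V = [p*·0.0000 + (1−p*)·0.0000]/1.05 = 0.0000. B = V − Δ·S = 0.0000.
(3,3): S=243.4655. Δ = (V_up−V_dn)/(S_up−S_dn) = (0.0000−0.0000)/(265.3773−153.3832) = 0.0000. V = [p*·0.0000 + (1−p*)·0.0000]/1.05 = 0.0000. B = V − Δ·S = 0.0000.
(2,0): S=74.6172. Δ = (V_up−V_dn)/(S_up−S_dn) = (0.7652−10.5912)/(81.3327−47.0088) = -0.2863. V = [p*·0.7652 + (1−p*)·10.5912]/1.05 = 1.5425. B = V − Δ·S = 22.9032.
(2,1): S=129.0996. Δ = (V_up−V_dn)/(S_up−S_dn) = (0.0000−0.7652)/(140.7186−81.3327) = -0.0129. V = [p*·0.0000 + (1−p*)·0.7652]/1.05 = 0.0634. B = V − Δ·S = 1.7270.
(2,2): S=223.3628. Δ = (V_up−V_dn)/(S_up−S_dn) = (0.0000−0.0000)/(243.4655−140.7186) = 0.0000. V = [p*·0.0000 + (1−p*)·0.0000]/1.05 = 0.0000. B = V − Δ·S = 0.0000.
(1,0): S=118.4400. Δ = (V_up−V_dn)/(S_up−S_dn) = (0.0634−1.5425)/(129.0996−74.6172) = -0.0271. V = [p*·0.0634 + (1−p*)·1.5425]/1.05 = 0.1829. B = V − Δ·S = 3.3985.
(1,1): S=204.9200. Δ = (V_up−V_dn)/(S_up−S_dn) = (0.0000−0.0634)/(223.3628−129.0996) = -0.0007. V = [p*·0.0000 + (1−p*)·0.0634]/1.05 = 0.0052. B = V − Δ·S = 0.1430.
(0,0): S=188.0000. Δ = (V_up−V_dn)/(S_up−S_dn) = (0.0052−0.1829)/(204.9200−118.4400) = -0.0021. V = [p*·0.0052 + (1−p*)·0.1829]/1.05 = 0.0197. B = V − Δ·S = 0.4058.
Each (Δ,B) replicates both successor values, so the strategy is self-financing and V0 is arbitrage-free.

(0,0): Delta=-0.0021 Bond=0.4058
(1,0): Delta=-0.0271 Bond=3.3985
(1,1): Delta=-0.0007 Bond=0.1430
(2,0): Delta=-0.2863 Bond=22.9032
(2,1): Delta=-0.0129 Bond=1.7270
(2,2): Delta=0.0000 Bond=0.0000
(3,0): Delta=-1.0000 Bond=57.6000
(3,1): Delta=-0.2470 Bond=20.8530
(3,2): Delta=0.0000 Bond=0.0000
(3,3): Delta=0.0000 Bond=0.0000
V0=0.0197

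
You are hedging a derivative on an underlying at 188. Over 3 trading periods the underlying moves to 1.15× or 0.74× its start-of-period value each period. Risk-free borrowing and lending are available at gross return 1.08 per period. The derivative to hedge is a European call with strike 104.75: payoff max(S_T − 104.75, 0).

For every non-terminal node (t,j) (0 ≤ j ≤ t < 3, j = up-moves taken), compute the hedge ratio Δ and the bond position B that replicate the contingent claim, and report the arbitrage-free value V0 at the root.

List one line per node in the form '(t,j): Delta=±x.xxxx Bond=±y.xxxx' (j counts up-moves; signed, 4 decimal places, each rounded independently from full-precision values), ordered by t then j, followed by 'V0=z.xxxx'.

The replicating-portfolio and risk-neutral prices coincide; use p* = (1.08−0.74)/(1.15−0.74) = 0.8293 for the latter.
Terminal values V(3,·): V(3,0)=0.0000, V(3,1)=13.6411, V(3,2)=79.2362, V(3,3)=181.1745
  t=2,j=0: stock 102.9488 → up 118.3911 (V=13.6411), down 76.1821 (V=0.0000). Price 10.4742; hedge Δ=0.3232, bond B=-22.7968.
  t=2,j=1: stock 159.9880 → up 183.9862 (V=79.2362), down 118.3911 (V=13.6411). Price 62.9973; hedge Δ=1.0000, bond B=-96.9907.
  t=2,j=2: stock 248.6300 → up 285.9245 (V=181.1745), down 183.9862 (V=79.2362). Price 151.6393; hedge Δ=1.0000, bond B=-96.9907.
  t=1,j=0: stock 139.1200 → up 159.9880 (V=62.9973), down 102.9488 (V=10.4742). Price 50.0277; hedge Δ=0.9208, bond B=-78.0773.
  t=1,j=1: stock 216.2000 → up 248.6300 (V=151.6393), down 159.9880 (V=62.9973). Price 126.3938; hedge Δ=1.0000, bond B=-89.8062.
  t=0,j=0: stock 188.0000 → up 216.2000 (V=126.3938), down 139.1200 (V=50.0277). Price 104.9589; hedge Δ=0.9907, bond B=-81.2998.
Self-financing check: at every node Δ·S+B equals the discounted successor values.

(0,0): Delta=0.9907 Bond=-81.2998
(1,0): Delta=0.9208 Bond=-78.0773
(1,1): Delta=1.0000 Bond=-89.8062
(2,0): Delta=0.3232 Bond=-22.7968
(2,1): Delta=1.0000 Bond=-96.9907
(2,2): Delta=1.0000 Bond=-96.9907
V0=104.9589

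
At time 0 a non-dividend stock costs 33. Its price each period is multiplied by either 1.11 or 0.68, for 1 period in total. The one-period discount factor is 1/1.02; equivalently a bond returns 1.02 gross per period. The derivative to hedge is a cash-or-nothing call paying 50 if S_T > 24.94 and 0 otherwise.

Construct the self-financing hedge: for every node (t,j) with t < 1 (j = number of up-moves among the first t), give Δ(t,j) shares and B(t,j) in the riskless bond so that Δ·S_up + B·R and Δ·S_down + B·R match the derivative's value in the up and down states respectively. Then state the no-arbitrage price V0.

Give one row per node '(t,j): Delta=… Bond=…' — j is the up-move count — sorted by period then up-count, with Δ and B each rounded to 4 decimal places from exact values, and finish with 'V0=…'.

Since d<R<u, set p* = (R−d)/(u−d) = 0.7907; price each node as the discounted p*-expectation of its children.
Terminal payoffs: V(1,0)=0.0000, V(1,1)=50.0000
  t=0,j=0: stock 33.0000 → up 36.6300 (V=50.0000), down 22.4400 (V=0.0000). Price 38.7597; hedge Δ=3.5236, bond B=-77.5194.
Each (Δ,B) replicates both successor values, so the strategy is self-financing and V0 is arbitrage-free.

(0,0): Delta=3.5236 Bond=-77.5194
V0=38.7597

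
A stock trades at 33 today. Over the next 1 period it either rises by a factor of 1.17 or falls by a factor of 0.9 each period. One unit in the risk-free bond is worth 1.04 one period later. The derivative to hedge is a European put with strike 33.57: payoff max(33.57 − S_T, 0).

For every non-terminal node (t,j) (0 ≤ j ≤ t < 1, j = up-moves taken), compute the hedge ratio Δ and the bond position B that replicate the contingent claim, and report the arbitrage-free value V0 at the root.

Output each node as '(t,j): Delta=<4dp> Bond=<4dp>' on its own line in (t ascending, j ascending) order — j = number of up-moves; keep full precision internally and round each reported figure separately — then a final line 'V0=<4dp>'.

(0,0): Delta=-0.4343 Bond=16.1250
V0=1.7917

The replicating-portfolio and risk-neutral prices coincide; use p* = (1.04−0.9)/(1.17−0.9) = 0.5185 for the latter.
Payoff layer (t=1): V(1,0)=3.8700, V(1,1)=0.0000
Node (0,0) S=33.0000: V=(p*·0.0000+(1−p*)·3.8700)/1.04=1.7917; Δ=(0.0000−3.8700)/(38.6100−29.7000)=-0.4343; B=V−Δ·S=16.1250
Self-financing check: at every node Δ·S+B equals the discounted successor values.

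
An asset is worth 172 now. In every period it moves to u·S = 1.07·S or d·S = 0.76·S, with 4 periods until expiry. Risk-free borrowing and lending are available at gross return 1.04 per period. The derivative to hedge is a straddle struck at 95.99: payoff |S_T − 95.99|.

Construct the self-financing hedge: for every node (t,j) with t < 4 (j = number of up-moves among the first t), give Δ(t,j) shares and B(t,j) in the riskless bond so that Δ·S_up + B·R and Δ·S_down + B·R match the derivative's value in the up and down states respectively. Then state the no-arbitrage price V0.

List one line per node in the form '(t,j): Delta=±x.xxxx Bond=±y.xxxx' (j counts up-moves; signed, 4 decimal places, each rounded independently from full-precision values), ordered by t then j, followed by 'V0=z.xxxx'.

Under the risk-neutral measure, an up-move has probability p* = (R−d)/(u−d) = 0.9032 and values discount at R = 1.04.
At expiry t=4: V(4,0)=38.6071, V(4,1)=15.2009, V(4,2)=17.7526, V(4,3)=64.1476, V(4,4)=129.4669
(3,0): S=75.5039. Δ = (V_up−V_dn)/(S_up−S_dn) = (15.2009−38.6071)/(80.7891−57.3829) = -1.0000. V = [p*·15.2009 + (1−p*)·38.6071]/1.04 = 16.7942. B = V − Δ·S = 92.2981.
(3,1): S=106.3015. Δ = (V_up−V_dn)/(S_up−S_dn) = (17.7526−15.2009)/(113.7426−80.7891) = 0.0774. V = [p*·17.7526 + (1−p*)·15.2009]/1.04 = 16.8324. B = V − Δ·S = 8.6009.
(3,2): S=149.6613. Δ = (V_up−V_dn)/(S_up−S_dn) = (64.1476−17.7526)/(160.1376−113.7426) = 1.0000. V = [p*·64.1476 + (1−p*)·17.7526]/1.04 = 57.3633. B = V − Δ·S = -92.2981.
(3,3): S=210.7074. Δ = (V_up−V_dn)/(S_up−S_dn) = (129.4669−64.1476)/(225.4569−160.1376) = 1.0000. V = [p*·129.4669 + (1−p*)·64.1476]/1.04 = 118.4093. B = V − Δ·S = -92.2981.
(2,0): S=99.3472. Δ = (V_up−V_dn)/(S_up−S_dn) = (16.8324−16.7942)/(106.3015−75.5039) = 0.0012. V = [p*·16.8324 + (1−p*)·16.7942]/1.04 = 16.1814. B = V − Δ·S = 16.0583.
(2,1): S=139.8704. Δ = (V_up−V_dn)/(S_up−S_dn) = (57.3633−16.8324)/(149.6613−106.3015) = 0.9348. V = [p*·57.3633 + (1−p*)·16.8324]/1.04 = 51.3855. B = V − Δ·S = -79.3593.
(2,2): S=196.9228. Δ = (V_up−V_dn)/(S_up−S_dn) = (118.4093−57.3633)/(210.7074−149.6613) = 1.0000. V = [p*·118.4093 + (1−p*)·57.3633]/1.04 = 108.1746. B = V − Δ·S = -88.7482.
(1,0): S=130.7200. Δ = (V_up−V_dn)/(S_up−S_dn) = (51.3855−16.1814)/(139.8704−99.3472) = 0.8687. V = [p*·51.3855 + (1−p*)·16.1814]/1.04 = 46.1333. B = V − Δ·S = -67.4282.
(1,1): S=184.0400. Δ = (V_up−V_dn)/(S_up−S_dn) = (108.1746−51.3855)/(196.9228−139.8704) = 0.9954. V = [p*·108.1746 + (1−p*)·51.3855]/1.04 = 98.7297. B = V − Δ·S = -84.4611.
(0,0): S=172.0000. Δ = (V_up−V_dn)/(S_up−S_dn) = (98.7297−46.1333)/(184.0400−130.7200) = 0.9864. V = [p*·98.7297 + (1−p*)·46.1333]/1.04 = 90.0382. B = V − Δ·S = -79.6277.
Each (Δ,B) replicates both successor values, so the strategy is self-financing and V0 is arbitrage-free.

(0,0): Delta=0.9864 Bond=-79.6277
(1,0): Delta=0.8687 Bond=-67.4282
(1,1): Delta=0.9954 Bond=-84.4611
(2,0): Delta=0.0012 Bond=16.0583
(2,1): Delta=0.9348 Bond=-79.3593
(2,2): Delta=1.0000 Bond=-88.7482
(3,0): Delta=-1.0000 Bond=92.2981
(3,1): Delta=0.0774 Bond=8.6009
(3,2): Delta=1.0000 Bond=-92.2981
(3,3): Delta=1.0000 Bond=-92.2981
V0=90.0382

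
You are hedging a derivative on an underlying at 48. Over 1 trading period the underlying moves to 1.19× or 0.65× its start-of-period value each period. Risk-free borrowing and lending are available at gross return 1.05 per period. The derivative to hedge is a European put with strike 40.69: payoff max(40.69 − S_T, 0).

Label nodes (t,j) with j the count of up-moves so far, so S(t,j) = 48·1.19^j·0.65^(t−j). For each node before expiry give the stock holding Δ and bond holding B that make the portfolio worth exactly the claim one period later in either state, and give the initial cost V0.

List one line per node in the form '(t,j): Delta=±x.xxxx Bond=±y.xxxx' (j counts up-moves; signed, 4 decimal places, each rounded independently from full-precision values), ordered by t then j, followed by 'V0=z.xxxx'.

(0,0): Delta=-0.3661 Bond=19.9173
V0=2.3432

The replicating-portfolio and risk-neutral prices coincide; use p* = (1.05−0.65)/(1.19−0.65) = 0.7407 for the latter.
At expiry t=1: V(1,0)=9.4900, V(1,1)=0.0000
Node (0,0) S=48.0000: V=(p*·0.0000+(1−p*)·9.4900)/1.05=2.3432; Δ=(0.0000−9.4900)/(57.1200−31.2000)=-0.3661; B=V−Δ·S=19.9173
Root portfolio cost Δ·48+B reproduces V0=2.3432.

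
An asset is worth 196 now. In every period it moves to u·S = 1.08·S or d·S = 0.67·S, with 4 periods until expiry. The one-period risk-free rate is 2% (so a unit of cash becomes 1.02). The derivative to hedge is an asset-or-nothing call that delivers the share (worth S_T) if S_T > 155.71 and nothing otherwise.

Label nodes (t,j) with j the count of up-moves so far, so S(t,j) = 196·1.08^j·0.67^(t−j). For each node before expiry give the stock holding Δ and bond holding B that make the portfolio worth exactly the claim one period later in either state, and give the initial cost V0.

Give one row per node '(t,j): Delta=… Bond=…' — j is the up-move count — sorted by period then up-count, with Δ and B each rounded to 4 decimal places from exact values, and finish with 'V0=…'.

No-arbitrage ⇒ martingale measure with p* = (R−d)/(u−d) = 0.8537.
Payoff layer (t=4): V(4,0)=0.0000, V(4,1)=0.0000, V(4,2)=0.0000, V(4,3)=165.4254, V(4,4)=266.6558
(3,0): S=58.9495. Δ = (V_up−V_dn)/(S_up−S_dn) = (0.0000−0.0000)/(63.6655−39.4962) = 0.0000. V = [p*·0.0000 + (1−p*)·0.0000]/1.02 = 0.0000. B = V − Δ·S = 0.0000.
(3,1): S=95.0232. Δ = (V_up−V_dn)/(S_up−S_dn) = (0.0000−0.0000)/(102.6250−63.6655) = 0.0000. V = [p*·0.0000 + (1−p*)·0.0000]/1.02 = 0.0000. B = V − Δ·S = 0.0000.
(3,2): S=153.1716. Δ = (V_up−V_dn)/(S_up−S_dn) = (165.4254−0.0000)/(165.4254−102.6250) = 2.6341. V = [p*·165.4254 + (1−p*)·0.0000]/1.02 = 138.4478. B = V − Δ·S = -265.0287.
(3,3): S=246.9036. Δ = (V_up−V_dn)/(S_up−S_dn) = (266.6558−165.4254)/(266.6558−165.4254) = 1.0000. V = [p*·266.6558 + (1−p*)·165.4254]/1.02 = 246.9036. B = V − Δ·S = 0.0000.
(2,0): S=87.9844. Δ = (V_up−V_dn)/(S_up−S_dn) = (0.0000−0.0000)/(95.0232−58.9495) = 0.0000. V = [p*·0.0000 + (1−p*)·0.0000]/1.02 = 0.0000. B = V − Δ·S = 0.0000.
(2,1): S=141.8256. Δ = (V_up−V_dn)/(S_up−S_dn) = (138.4478−0.0000)/(153.1716−95.0232) = 2.3809. V = [p*·138.4478 + (1−p*)·0.0000]/1.02 = 115.8698. B = V − Δ·S = -221.8079.
(2,2): S=228.6144. Δ = (V_up−V_dn)/(S_up−S_dn) = (246.9036−138.4478)/(246.9036−153.1716) = 1.1571. V = [p*·246.9036 + (1−p*)·138.4478]/1.02 = 226.5019. B = V − Δ·S = -38.0242.
(1,0): S=131.3200. Δ = (V_up−V_dn)/(S_up−S_dn) = (115.8698−0.0000)/(141.8256−87.9844) = 2.1521. V = [p*·115.8698 + (1−p*)·0.0000]/1.02 = 96.9737. B = V − Δ·S = -185.6355.
(1,1): S=211.6800. Δ = (V_up−V_dn)/(S_up−S_dn) = (226.5019−115.8698)/(228.6144−141.8256) = 1.2747. V = [p*·226.5019 + (1−p*)·115.8698]/1.02 = 206.1881. B = V − Δ·S = -63.6464.
(0,0): S=196.0000. Δ = (V_up−V_dn)/(S_up−S_dn) = (206.1881−96.9737)/(211.6800−131.3200) = 1.3591. V = [p*·206.1881 + (1−p*)·96.9737]/1.02 = 186.4760. B = V − Δ·S = -79.9005.
The time-0 hedge costs 186.4760, which is the no-arbitrage price.

(0,0): Delta=1.3591 Bond=-79.9005
(1,0): Delta=2.1521 Bond=-185.6355
(1,1): Delta=1.2747 Bond=-63.6464
(2,0): Delta=0.0000 Bond=0.0000
(2,1): Delta=2.3809 Bond=-221.8079
(2,2): Delta=1.1571 Bond=-38.0242
(3,0): Delta=0.0000 Bond=0.0000
(3,1): Delta=0.0000 Bond=0.0000
(3,2): Delta=2.6341 Bond=-265.0287
(3,3): Delta=1.0000 Bond=0.0000
V0=186.4760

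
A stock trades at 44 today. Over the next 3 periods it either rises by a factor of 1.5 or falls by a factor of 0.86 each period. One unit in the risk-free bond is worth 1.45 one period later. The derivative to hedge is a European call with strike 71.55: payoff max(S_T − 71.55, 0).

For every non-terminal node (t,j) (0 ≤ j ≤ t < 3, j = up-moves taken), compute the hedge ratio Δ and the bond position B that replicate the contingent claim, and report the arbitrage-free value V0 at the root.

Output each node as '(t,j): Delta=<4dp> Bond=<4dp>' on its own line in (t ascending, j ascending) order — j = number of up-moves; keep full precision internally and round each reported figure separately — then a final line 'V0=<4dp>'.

(0,0): Delta=0.9425 Bond=-20.8086
(1,0): Delta=0.3568 Bond=-8.0071
(1,1): Delta=0.9710 Bond=-32.0508
(2,0): Delta=0.0000 Bond=0.0000
(2,1): Delta=0.3741 Bond=-12.5942
(2,2): Delta=1.0000 Bond=-49.3448
V0=20.6631

Since d<R<u, set p* = (R−d)/(u−d) = 0.9219; price each node as the discounted p*-expectation of its children.
At expiry t=3: V(3,0)=0.0000, V(3,1)=0.0000, V(3,2)=13.5900, V(3,3)=76.9500
  t=2,j=0: stock 32.5424 → up 48.8136 (V=0.0000), down 27.9865 (V=0.0000). Price 0.0000; hedge Δ=0.0000, bond B=0.0000.
  t=2,j=1: stock 56.7600 → up 85.1400 (V=13.5900), down 48.8136 (V=0.0000). Price 8.6402; hedge Δ=0.3741, bond B=-12.5942.
  t=2,j=2: stock 99.0000 → up 148.5000 (V=76.9500), down 85.1400 (V=13.5900). Price 49.6552; hedge Δ=1.0000, bond B=-49.3448.
  t=1,j=0: stock 37.8400 → up 56.7600 (V=8.6402), down 32.5424 (V=0.0000). Price 5.4932; hedge Δ=0.3568, bond B=-8.0071.
  t=1,j=1: stock 66.0000 → up 99.0000 (V=49.6552), down 56.7600 (V=8.6402). Price 32.0351; hedge Δ=0.9710, bond B=-32.0508.
  t=0,j=0: stock 44.0000 → up 66.0000 (V=32.0351), down 37.8400 (V=5.4932). Price 20.6631; hedge Δ=0.9425, bond B=-20.8086.
The time-0 hedge costs 20.6631, which is the no-arbitrage price.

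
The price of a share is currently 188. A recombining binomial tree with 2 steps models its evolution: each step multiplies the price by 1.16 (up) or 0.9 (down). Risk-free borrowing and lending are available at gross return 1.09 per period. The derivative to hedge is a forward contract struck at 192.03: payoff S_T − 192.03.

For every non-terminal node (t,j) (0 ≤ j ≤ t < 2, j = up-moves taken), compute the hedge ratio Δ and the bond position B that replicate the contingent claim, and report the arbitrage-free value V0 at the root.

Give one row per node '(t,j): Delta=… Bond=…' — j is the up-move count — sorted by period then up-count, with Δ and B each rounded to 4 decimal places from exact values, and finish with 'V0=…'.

(0,0): Delta=1.0000 Bond=-161.6278
(1,0): Delta=1.0000 Bond=-176.1743
(1,1): Delta=1.0000 Bond=-176.1743
V0=26.3722

Since d<R<u, set p* = (R−d)/(u−d) = 0.7308; price each node as the discounted p*-expectation of its children.
At expiry t=2: V(2,0)=-39.7500, V(2,1)=4.2420, V(2,2)=60.9428
Node (1,0) S=169.2000: V=(p*·4.2420+(1−p*)·-39.7500)/1.09=-6.9743; Δ=(4.2420−-39.7500)/(196.2720−152.2800)=1.0000; B=V−Δ·S=-176.1743
Node (1,1) S=218.0800: V=(p*·60.9428+(1−p*)·4.2420)/1.09=41.9057; Δ=(60.9428−4.2420)/(252.9728−196.2720)=1.0000; B=V−Δ·S=-176.1743
Node (0,0) S=188.0000: V=(p*·41.9057+(1−p*)·-6.9743)/1.09=26.3722; Δ=(41.9057−-6.9743)/(218.0800−169.2000)=1.0000; B=V−Δ·S=-161.6278
Check: Δ(0,0)·S0 + B(0,0) = 26.3722 = V0.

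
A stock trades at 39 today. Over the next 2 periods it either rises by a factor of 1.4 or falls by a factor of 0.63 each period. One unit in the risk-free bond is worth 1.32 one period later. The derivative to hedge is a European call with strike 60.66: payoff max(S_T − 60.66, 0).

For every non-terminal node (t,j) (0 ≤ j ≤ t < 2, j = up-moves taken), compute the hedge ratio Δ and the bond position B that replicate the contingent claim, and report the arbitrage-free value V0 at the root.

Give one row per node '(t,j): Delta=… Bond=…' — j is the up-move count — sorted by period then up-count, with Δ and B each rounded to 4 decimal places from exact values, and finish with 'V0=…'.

(0,0): Delta=0.3567 Bond=-6.6400
(1,0): Delta=0.0000 Bond=0.0000
(1,1): Delta=0.3753 Bond=-9.7810
V0=7.2724

No-arbitrage ⇒ martingale measure with p* = (R−d)/(u−d) = 0.8961.
At expiry t=2: V(2,0)=0.0000, V(2,1)=0.0000, V(2,2)=15.7800
  t=1,j=0: stock 24.5700 → up 34.3980 (V=0.0000), down 15.4791 (V=0.0000). Price 0.0000; hedge Δ=0.0000, bond B=0.0000.
  t=1,j=1: stock 54.6000 → up 76.4400 (V=15.7800), down 34.3980 (V=0.0000). Price 10.7125; hedge Δ=0.3753, bond B=-9.7810.
  t=0,j=0: stock 39.0000 → up 54.6000 (V=10.7125), down 24.5700 (V=0.0000). Price 7.2724; hedge Δ=0.3567, bond B=-6.6400.
Check: Δ(0,0)·S0 + B(0,0) = 7.2724 = V0.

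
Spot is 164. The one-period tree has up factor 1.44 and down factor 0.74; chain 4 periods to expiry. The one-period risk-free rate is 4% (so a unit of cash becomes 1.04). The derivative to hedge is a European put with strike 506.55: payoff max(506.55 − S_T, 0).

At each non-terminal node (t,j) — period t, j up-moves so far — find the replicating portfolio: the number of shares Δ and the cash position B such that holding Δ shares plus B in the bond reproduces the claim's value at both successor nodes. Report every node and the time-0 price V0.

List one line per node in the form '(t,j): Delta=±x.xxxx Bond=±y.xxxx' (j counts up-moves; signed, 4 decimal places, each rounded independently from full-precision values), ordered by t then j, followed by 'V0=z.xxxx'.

(0,0): Delta=-0.8789 Bond=418.8727
(1,0): Delta=-1.0000 Bond=450.3211
(1,1): Delta=-0.7960 Bond=416.0362
(2,0): Delta=-1.0000 Bond=468.3339
(2,1): Delta=-1.0000 Bond=468.3339
(2,2): Delta=-0.6562 Bond=385.1359
(3,0): Delta=-1.0000 Bond=487.0673
(3,1): Delta=-1.0000 Bond=487.0673
(3,2): Delta=-1.0000 Bond=487.0673
(3,3): Delta=-0.4206 Bond=285.1734
V0=274.7288

No-arbitrage ⇒ martingale measure with p* = (R−d)/(u−d) = 0.4286.
Terminal payoffs: V(4,0)=457.3720, V(4,1)=410.8523, V(4,2)=320.3274, V(4,3)=144.1710, V(4,4)=0.0000
(3,0): S=66.4567. Δ = (V_up−V_dn)/(S_up−S_dn) = (410.8523−457.3720)/(95.6977−49.1780) = -1.0000. V = [p*·410.8523 + (1−p*)·457.3720]/1.04 = 420.6106. B = V − Δ·S = 487.0673.
(3,1): S=129.3212. Δ = (V_up−V_dn)/(S_up−S_dn) = (320.3274−410.8523)/(186.2226−95.6977) = -1.0000. V = [p*·320.3274 + (1−p*)·410.8523]/1.04 = 357.7461. B = V − Δ·S = 487.0673.
(3,2): S=251.6521. Δ = (V_up−V_dn)/(S_up−S_dn) = (144.1710−320.3274)/(362.3790−186.2226) = -1.0000. V = [p*·144.1710 + (1−p*)·320.3274]/1.04 = 235.4152. B = V − Δ·S = 487.0673.
(3,3): S=489.7014. Δ = (V_up−V_dn)/(S_up−S_dn) = (0.0000−144.1710)/(705.1700−362.3790) = -0.4206. V = [p*·0.0000 + (1−p*)·144.1710]/1.04 = 79.2148. B = V − Δ·S = 285.1734.
(2,0): S=89.8064. Δ = (V_up−V_dn)/(S_up−S_dn) = (357.7461−420.6106)/(129.3212−66.4567) = -1.0000. V = [p*·357.7461 + (1−p*)·420.6106]/1.04 = 378.5275. B = V − Δ·S = 468.3339.
(2,1): S=174.7584. Δ = (V_up−V_dn)/(S_up−S_dn) = (235.4152−357.7461)/(251.6521−129.3212) = -1.0000. V = [p*·235.4152 + (1−p*)·357.7461]/1.04 = 293.5755. B = V − Δ·S = 468.3339.
(2,2): S=340.0704. Δ = (V_up−V_dn)/(S_up−S_dn) = (79.2148−235.4152)/(489.7014−251.6521) = -0.6562. V = [p*·79.2148 + (1−p*)·235.4152]/1.04 = 161.9925. B = V − Δ·S = 385.1359.
(1,0): S=121.3600. Δ = (V_up−V_dn)/(S_up−S_dn) = (293.5755−378.5275)/(174.7584−89.8064) = -1.0000. V = [p*·293.5755 + (1−p*)·378.5275]/1.04 = 328.9611. B = V − Δ·S = 450.3211.
(1,1): S=236.1600. Δ = (V_up−V_dn)/(S_up−S_dn) = (161.9925−293.5755)/(340.0704−174.7584) = -0.7960. V = [p*·161.9925 + (1−p*)·293.5755]/1.04 = 228.0604. B = V − Δ·S = 416.0362.
(0,0): S=164.0000. Δ = (V_up−V_dn)/(S_up−S_dn) = (228.0604−328.9611)/(236.1600−121.3600) = -0.8789. V = [p*·228.0604 + (1−p*)·328.9611]/1.04 = 274.7288. B = V − Δ·S = 418.8727.
Root portfolio cost Δ·164+B reproduces V0=274.7288.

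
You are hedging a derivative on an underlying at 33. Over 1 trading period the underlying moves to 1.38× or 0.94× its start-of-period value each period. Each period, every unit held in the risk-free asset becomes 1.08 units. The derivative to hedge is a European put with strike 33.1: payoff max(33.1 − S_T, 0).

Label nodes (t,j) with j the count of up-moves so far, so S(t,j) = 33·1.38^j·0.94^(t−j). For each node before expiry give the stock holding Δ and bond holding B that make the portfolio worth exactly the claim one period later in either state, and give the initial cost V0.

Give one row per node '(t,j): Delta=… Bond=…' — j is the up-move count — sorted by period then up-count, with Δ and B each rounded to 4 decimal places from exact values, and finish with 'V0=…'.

(0,0): Delta=-0.1433 Bond=6.0404
V0=1.3131

The replicating-portfolio and risk-neutral prices coincide; use p* = (1.08−0.94)/(1.38−0.94) = 0.3182 for the latter.
Terminal payoffs: V(1,0)=2.0800, V(1,1)=0.0000
(0,0): S=33.0000. Δ = (V_up−V_dn)/(S_up−S_dn) = (0.0000−2.0800)/(45.5400−31.0200) = -0.1433. V = [p*·0.0000 + (1−p*)·2.0800]/1.08 = 1.3131. B = V − Δ·S = 6.0404.
Self-financing check: at every node Δ·S+B equals the discounted successor values.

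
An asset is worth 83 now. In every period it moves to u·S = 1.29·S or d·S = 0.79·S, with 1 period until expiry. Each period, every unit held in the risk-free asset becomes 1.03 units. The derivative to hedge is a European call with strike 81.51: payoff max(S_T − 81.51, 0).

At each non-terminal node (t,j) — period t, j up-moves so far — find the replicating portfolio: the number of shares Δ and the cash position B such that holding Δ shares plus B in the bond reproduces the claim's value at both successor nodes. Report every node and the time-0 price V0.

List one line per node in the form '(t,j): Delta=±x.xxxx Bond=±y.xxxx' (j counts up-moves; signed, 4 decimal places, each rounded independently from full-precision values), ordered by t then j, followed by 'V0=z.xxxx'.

(0,0): Delta=0.6159 Bond=-39.2085
V0=11.9115

Under the risk-neutral measure, an up-move has probability p* = (R−d)/(u−d) = 0.4800 and values discount at R = 1.03.
At expiry t=1: V(1,0)=0.0000, V(1,1)=25.5600
Node (0,0) S=83.0000: V=(p*·25.5600+(1−p*)·0.0000)/1.03=11.9115; Δ=(25.5600−0.0000)/(107.0700−65.5700)=0.6159; B=V−Δ·S=-39.2085
Self-financing check: at every node Δ·S+B equals the discounted successor values.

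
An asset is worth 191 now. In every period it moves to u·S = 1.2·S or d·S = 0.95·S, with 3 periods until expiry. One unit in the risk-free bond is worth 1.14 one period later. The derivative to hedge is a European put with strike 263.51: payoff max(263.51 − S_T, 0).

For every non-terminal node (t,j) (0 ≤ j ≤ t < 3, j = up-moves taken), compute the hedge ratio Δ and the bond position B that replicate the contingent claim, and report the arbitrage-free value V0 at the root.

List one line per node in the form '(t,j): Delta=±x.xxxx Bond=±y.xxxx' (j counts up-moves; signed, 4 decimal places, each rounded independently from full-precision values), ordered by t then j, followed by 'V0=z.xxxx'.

(0,0): Delta=-0.3807 Bond=79.2869
(1,0): Delta=-1.0000 Bond=202.7624
(1,1): Delta=-0.2259 Bond=54.9002
(2,0): Delta=-1.0000 Bond=231.1491
(2,1): Delta=-1.0000 Bond=231.1491
(2,2): Delta=-0.0323 Bond=9.3558
V0=6.5767

Risk-neutral probability p* = (R−d)/(u−d) = (1.14−0.95)/(1.2−0.95) = 0.7600.
Terminal payoffs: V(3,0)=99.7514, V(3,1)=56.6570, V(3,2)=2.2220, V(3,3)=0.0000
  t=2,j=0: stock 172.3775 → up 206.8530 (V=56.6570), down 163.7586 (V=99.7514). Price 58.7716; hedge Δ=-1.0000, bond B=231.1491.
  t=2,j=1: stock 217.7400 → up 261.2880 (V=2.2220), down 206.8530 (V=56.6570). Price 13.4091; hedge Δ=-1.0000, bond B=231.1491.
  t=2,j=2: stock 275.0400 → up 330.0480 (V=0.0000), down 261.2880 (V=2.2220). Price 0.4678; hedge Δ=-0.0323, bond B=9.3558.
  t=1,j=0: stock 181.4500 → up 217.7400 (V=13.4091), down 172.3775 (V=58.7716). Price 21.3124; hedge Δ=-1.0000, bond B=202.7624.
  t=1,j=1: stock 229.2000 → up 275.0400 (V=0.4678), down 217.7400 (V=13.4091). Price 3.1348; hedge Δ=-0.2259, bond B=54.9002.
  t=0,j=0: stock 191.0000 → up 229.2000 (V=3.1348), down 181.4500 (V=21.3124). Price 6.5767; hedge Δ=-0.3807, bond B=79.2869.
Each (Δ,B) replicates both successor values, so the strategy is self-financing and V0 is arbitrage-free.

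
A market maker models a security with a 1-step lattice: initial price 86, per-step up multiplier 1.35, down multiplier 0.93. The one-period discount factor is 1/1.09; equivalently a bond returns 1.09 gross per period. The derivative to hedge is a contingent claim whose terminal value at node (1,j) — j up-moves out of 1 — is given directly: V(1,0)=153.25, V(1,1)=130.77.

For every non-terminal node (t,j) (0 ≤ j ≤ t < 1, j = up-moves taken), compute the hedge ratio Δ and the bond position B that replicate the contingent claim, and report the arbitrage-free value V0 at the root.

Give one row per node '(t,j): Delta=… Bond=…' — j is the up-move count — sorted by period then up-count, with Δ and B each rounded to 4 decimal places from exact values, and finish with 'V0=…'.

(0,0): Delta=-0.6224 Bond=186.2634
V0=132.7396

The replicating-portfolio and risk-neutral prices coincide; use p* = (1.09−0.93)/(1.35−0.93) = 0.3810 for the latter.
Terminal payoffs: V(1,0)=153.2500, V(1,1)=130.7700
Node (0,0) S=86.0000: V=(p*·130.7700+(1−p*)·153.2500)/1.09=132.7396; Δ=(130.7700−153.2500)/(116.1000−79.9800)=-0.6224; B=V−Δ·S=186.2634
Check: Δ(0,0)·S0 + B(0,0) = 132.7396 = V0.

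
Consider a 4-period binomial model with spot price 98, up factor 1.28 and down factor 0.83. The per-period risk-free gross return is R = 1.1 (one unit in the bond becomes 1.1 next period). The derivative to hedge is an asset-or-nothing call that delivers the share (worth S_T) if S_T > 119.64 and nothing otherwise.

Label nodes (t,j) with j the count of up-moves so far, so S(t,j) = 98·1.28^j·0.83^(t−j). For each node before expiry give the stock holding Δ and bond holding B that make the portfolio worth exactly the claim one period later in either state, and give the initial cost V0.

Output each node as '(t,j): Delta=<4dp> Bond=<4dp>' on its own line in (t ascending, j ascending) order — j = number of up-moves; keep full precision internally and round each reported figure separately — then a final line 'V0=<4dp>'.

(0,0): Delta=1.5958 Bond=-92.8352
(1,0): Delta=1.3865 Bond=-85.0989
(1,1): Delta=1.6862 Bond=-113.4652
(2,0): Delta=0.0000 Bond=0.0000
(2,1): Delta=1.9859 Bond=-156.0147
(2,2): Delta=1.5567 Bond=-104.0098
(3,0): Delta=0.0000 Bond=0.0000
(3,1): Delta=0.0000 Bond=0.0000
(3,2): Delta=2.8444 Bond=-286.0270
(3,3): Delta=1.0000 Bond=0.0000
V0=63.5522

Risk-neutral probability p* = (R−d)/(u−d) = (1.1−0.83)/(1.28−0.83) = 0.6000.
Terminal values V(4,·): V(4,0)=0.0000, V(4,1)=0.0000, V(4,2)=0.0000, V(4,3)=170.5823, V(4,4)=263.0667
Node (3,0) S=56.0351: V=(p*·0.0000+(1−p*)·0.0000)/1.1=0.0000; Δ=(0.0000−0.0000)/(71.7250−46.5092)=0.0000; B=V−Δ·S=0.0000
Node (3,1) S=86.4156: V=(p*·0.0000+(1−p*)·0.0000)/1.1=0.0000; Δ=(0.0000−0.0000)/(110.6120−71.7250)=0.0000; B=V−Δ·S=0.0000
Node (3,2) S=133.2675: V=(p*·170.5823+(1−p*)·0.0000)/1.1=93.0449; Δ=(170.5823−0.0000)/(170.5823−110.6120)=2.8444; B=V−Δ·S=-286.0270
Node (3,3) S=205.5209: V=(p*·263.0667+(1−p*)·170.5823)/1.1=205.5209; Δ=(263.0667−170.5823)/(263.0667−170.5823)=1.0000; B=V−Δ·S=0.0000
Node (2,0) S=67.5122: V=(p*·0.0000+(1−p*)·0.0000)/1.1=0.0000; Δ=(0.0000−0.0000)/(86.4156−56.0351)=0.0000; B=V−Δ·S=0.0000
Node (2,1) S=104.1152: V=(p*·93.0449+(1−p*)·0.0000)/1.1=50.7518; Δ=(93.0449−0.0000)/(133.2675−86.4156)=1.9859; B=V−Δ·S=-156.0147
Node (2,2) S=160.5632: V=(p*·205.5209+(1−p*)·93.0449)/1.1=145.9368; Δ=(205.5209−93.0449)/(205.5209−133.2675)=1.5567; B=V−Δ·S=-104.0098
Node (1,0) S=81.3400: V=(p*·50.7518+(1−p*)·0.0000)/1.1=27.6828; Δ=(50.7518−0.0000)/(104.1152−67.5122)=1.3865; B=V−Δ·S=-85.0989
Node (1,1) S=125.4400: V=(p*·145.9368+(1−p*)·50.7518)/1.1=98.0571; Δ=(145.9368−50.7518)/(160.5632−104.1152)=1.6862; B=V−Δ·S=-113.4652
Node (0,0) S=98.0000: V=(p*·98.0571+(1−p*)·27.6828)/1.1=63.5522; Δ=(98.0571−27.6828)/(125.4400−81.3400)=1.5958; B=V−Δ·S=-92.8352
Each (Δ,B) replicates both successor values, so the strategy is self-financing and V0 is arbitrage-free.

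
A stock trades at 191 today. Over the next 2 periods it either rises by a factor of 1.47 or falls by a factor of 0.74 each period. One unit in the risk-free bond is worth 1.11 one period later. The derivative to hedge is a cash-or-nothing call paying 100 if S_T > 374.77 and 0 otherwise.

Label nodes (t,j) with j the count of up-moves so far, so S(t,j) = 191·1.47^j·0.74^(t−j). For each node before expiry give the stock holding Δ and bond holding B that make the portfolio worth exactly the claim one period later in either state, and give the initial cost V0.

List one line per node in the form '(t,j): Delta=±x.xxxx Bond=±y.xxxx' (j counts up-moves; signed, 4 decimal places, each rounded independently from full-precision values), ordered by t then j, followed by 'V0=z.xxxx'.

No-arbitrage ⇒ martingale measure with p* = (R−d)/(u−d) = 0.5068.
At expiry t=2: V(2,0)=0.0000, V(2,1)=0.0000, V(2,2)=100.0000
(1,0): S=141.3400. Δ = (V_up−V_dn)/(S_up−S_dn) = (0.0000−0.0000)/(207.7698−104.5916) = 0.0000. V = [p*·0.0000 + (1−p*)·0.0000]/1.11 = 0.0000. B = V − Δ·S = 0.0000.
(1,1): S=280.7700. Δ = (V_up−V_dn)/(S_up−S_dn) = (100.0000−0.0000)/(412.7319−207.7698) = 0.4879. V = [p*·100.0000 + (1−p*)·0.0000]/1.11 = 45.6621. B = V − Δ·S = -91.3242.
(0,0): S=191.0000. Δ = (V_up−V_dn)/(S_up−S_dn) = (45.6621−0.0000)/(280.7700−141.3400) = 0.3275. V = [p*·45.6621 + (1−p*)·0.0000]/1.11 = 20.8503. B = V − Δ·S = -41.7005.
Check: Δ(0,0)·S0 + B(0,0) = 20.8503 = V0.

(0,0): Delta=0.3275 Bond=-41.7005
(1,0): Delta=0.0000 Bond=0.0000
(1,1): Delta=0.4879 Bond=-91.3242
V0=20.8503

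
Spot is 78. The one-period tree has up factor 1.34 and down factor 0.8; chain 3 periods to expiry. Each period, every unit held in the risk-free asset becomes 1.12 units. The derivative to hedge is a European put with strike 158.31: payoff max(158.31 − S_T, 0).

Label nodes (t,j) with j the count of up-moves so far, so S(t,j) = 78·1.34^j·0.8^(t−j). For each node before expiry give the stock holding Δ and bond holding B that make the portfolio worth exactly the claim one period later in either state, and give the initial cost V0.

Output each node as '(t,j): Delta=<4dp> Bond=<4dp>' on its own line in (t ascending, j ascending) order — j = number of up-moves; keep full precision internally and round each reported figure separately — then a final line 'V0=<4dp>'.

(0,0): Delta=-0.8048 Bond=101.8076
(1,0): Delta=-1.0000 Bond=126.2038
(1,1): Delta=-0.7247 Bond=105.6513
(2,0): Delta=-1.0000 Bond=141.3482
(2,1): Delta=-1.0000 Bond=141.3482
(2,2): Delta=-0.6117 Bond=102.5042
V0=39.0316

Under the risk-neutral measure, an up-move has probability p* = (R−d)/(u−d) = 0.5926 and values discount at R = 1.12.
At expiry t=3: V(3,0)=118.3740, V(3,1)=91.4172, V(3,2)=46.2646, V(3,3)=0.0000
(2,0): S=49.9200. Δ = (V_up−V_dn)/(S_up−S_dn) = (91.4172−118.3740)/(66.8928−39.9360) = -1.0000. V = [p*·91.4172 + (1−p*)·118.3740]/1.12 = 91.4282. B = V − Δ·S = 141.3482.
(2,1): S=83.6160. Δ = (V_up−V_dn)/(S_up−S_dn) = (46.2646−91.4172)/(112.0454−66.8928) = -1.0000. V = [p*·46.2646 + (1−p*)·91.4172]/1.12 = 57.7322. B = V − Δ·S = 141.3482.
(2,2): S=140.0568. Δ = (V_up−V_dn)/(S_up−S_dn) = (0.0000−46.2646)/(187.6761−112.0454) = -0.6117. V = [p*·0.0000 + (1−p*)·46.2646]/1.12 = 16.8290. B = V − Δ·S = 102.5042.
(1,0): S=62.4000. Δ = (V_up−V_dn)/(S_up−S_dn) = (57.7322−91.4282)/(83.6160−49.9200) = -1.0000. V = [p*·57.7322 + (1−p*)·91.4282]/1.12 = 63.8038. B = V − Δ·S = 126.2038.
(1,1): S=104.5200. Δ = (V_up−V_dn)/(S_up−S_dn) = (16.8290−57.7322)/(140.0568−83.6160) = -0.7247. V = [p*·16.8290 + (1−p*)·57.7322]/1.12 = 29.9047. B = V − Δ·S = 105.6513.
(0,0): S=78.0000. Δ = (V_up−V_dn)/(S_up−S_dn) = (29.9047−63.8038)/(104.5200−62.4000) = -0.8048. V = [p*·29.9047 + (1−p*)·63.8038]/1.12 = 39.0316. B = V − Δ·S = 101.8076.
Check: Δ(0,0)·S0 + B(0,0) = 39.0316 = V0.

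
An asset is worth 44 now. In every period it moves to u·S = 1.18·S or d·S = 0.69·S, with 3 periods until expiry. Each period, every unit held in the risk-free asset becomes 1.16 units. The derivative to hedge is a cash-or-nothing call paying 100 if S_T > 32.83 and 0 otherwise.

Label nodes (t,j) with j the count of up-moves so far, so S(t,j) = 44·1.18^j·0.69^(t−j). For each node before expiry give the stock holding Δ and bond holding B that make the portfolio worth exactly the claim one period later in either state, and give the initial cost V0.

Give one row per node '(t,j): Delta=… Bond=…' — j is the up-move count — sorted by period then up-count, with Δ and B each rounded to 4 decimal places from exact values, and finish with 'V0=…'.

(0,0): Delta=0.2699 Bond=51.8787
(1,0): Delta=5.5584 Bond=-100.3781
(1,1): Delta=0.1383 Bond=67.0116
(2,0): Delta=0.0000 Bond=0.0000
(2,1): Delta=5.6967 Bond=-121.3934
(2,2): Delta=0.0000 Bond=86.2069
V0=63.7543

The replicating-portfolio and risk-neutral prices coincide; use p* = (1.16−0.69)/(1.18−0.69) = 0.9592 for the latter.
Terminal values V(3,·): V(3,0)=0.0000, V(3,1)=0.0000, V(3,2)=100.0000, V(3,3)=100.0000
Node (2,0) S=20.9484: V=(p*·0.0000+(1−p*)·0.0000)/1.16=0.0000; Δ=(0.0000−0.0000)/(24.7191−14.4544)=0.0000; B=V−Δ·S=0.0000
Node (2,1) S=35.8248: V=(p*·100.0000+(1−p*)·0.0000)/1.16=82.6882; Δ=(100.0000−0.0000)/(42.2733−24.7191)=5.6967; B=V−Δ·S=-121.3934
Node (2,2) S=61.2656: V=(p*·100.0000+(1−p*)·100.0000)/1.16=86.2069; Δ=(100.0000−100.0000)/(72.2934−42.2733)=0.0000; B=V−Δ·S=86.2069
Node (1,0) S=30.3600: V=(p*·82.6882+(1−p*)·0.0000)/1.16=68.3735; Δ=(82.6882−0.0000)/(35.8248−20.9484)=5.5584; B=V−Δ·S=-100.3781
Node (1,1) S=51.9200: V=(p*·86.2069+(1−p*)·82.6882)/1.16=74.1925; Δ=(86.2069−82.6882)/(61.2656−35.8248)=0.1383; B=V−Δ·S=67.0116
Node (0,0) S=44.0000: V=(p*·74.1925+(1−p*)·68.3735)/1.16=63.7543; Δ=(74.1925−68.3735)/(51.9200−30.3600)=0.2699; B=V−Δ·S=51.8787
Root portfolio cost Δ·44+B reproduces V0=63.7543.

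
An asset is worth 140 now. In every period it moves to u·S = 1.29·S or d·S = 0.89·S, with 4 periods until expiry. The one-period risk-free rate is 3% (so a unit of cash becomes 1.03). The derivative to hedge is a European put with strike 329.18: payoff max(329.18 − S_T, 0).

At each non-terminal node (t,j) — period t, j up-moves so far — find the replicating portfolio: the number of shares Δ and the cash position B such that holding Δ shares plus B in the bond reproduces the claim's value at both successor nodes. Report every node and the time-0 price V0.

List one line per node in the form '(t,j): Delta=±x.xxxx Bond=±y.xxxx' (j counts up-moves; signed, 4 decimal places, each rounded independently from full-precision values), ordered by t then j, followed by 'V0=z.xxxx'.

(0,0): Delta=-0.9590 Bond=287.5128
(1,0): Delta=-1.0000 Bond=301.2463
(1,1): Delta=-0.9065 Bond=286.6515
(2,0): Delta=-1.0000 Bond=310.2837
(2,1): Delta=-1.0000 Bond=310.2837
(2,2): Delta=-0.7866 Bond=267.3332
(3,0): Delta=-1.0000 Bond=319.5922
(3,1): Delta=-1.0000 Bond=319.5922
(3,2): Delta=-1.0000 Bond=319.5922
(3,3): Delta=-0.5133 Bond=193.1949
V0=153.2523

The replicating-portfolio and risk-neutral prices coincide; use p* = (1.03−0.89)/(1.29−0.89) = 0.3500 for the latter.
Payoff layer (t=4): V(4,0)=241.3409, V(4,1)=201.8626, V(4,2)=144.6413, V(4,3)=61.7026, V(4,4)=0.0000
Node (3,0) S=98.6957: V=(p*·201.8626+(1−p*)·241.3409)/1.03=220.8966; Δ=(201.8626−241.3409)/(127.3174−87.8391)=-1.0000; B=V−Δ·S=319.5922
Node (3,1) S=143.0533: V=(p*·144.6413+(1−p*)·201.8626)/1.03=176.5390; Δ=(144.6413−201.8626)/(184.5387−127.3174)=-1.0000; B=V−Δ·S=319.5922
Node (3,2) S=207.3469: V=(p*·61.7026+(1−p*)·144.6413)/1.03=112.2454; Δ=(61.7026−144.6413)/(267.4774−184.5387)=-1.0000; B=V−Δ·S=319.5922
Node (3,3) S=300.5365: V=(p*·0.0000+(1−p*)·61.7026)/1.03=38.9385; Δ=(0.0000−61.7026)/(387.6920−267.4774)=-0.5133; B=V−Δ·S=193.1949
Node (2,0) S=110.8940: V=(p*·176.5390+(1−p*)·220.8966)/1.03=199.3897; Δ=(176.5390−220.8966)/(143.0533−98.6957)=-1.0000; B=V−Δ·S=310.2837
Node (2,1) S=160.7340: V=(p*·112.2454+(1−p*)·176.5390)/1.03=149.5497; Δ=(112.2454−176.5390)/(207.3469−143.0533)=-1.0000; B=V−Δ·S=310.2837
Node (2,2) S=232.9740: V=(p*·38.9385+(1−p*)·112.2454)/1.03=84.0660; Δ=(38.9385−112.2454)/(300.5365−207.3469)=-0.7866; B=V−Δ·S=267.3332
Node (1,0) S=124.6000: V=(p*·149.5497+(1−p*)·199.3897)/1.03=176.6463; Δ=(149.5497−199.3897)/(160.7340−110.8940)=-1.0000; B=V−Δ·S=301.2463
Node (1,1) S=180.6000: V=(p*·84.0660+(1−p*)·149.5497)/1.03=122.9422; Δ=(84.0660−149.5497)/(232.9740−160.7340)=-0.9065; B=V−Δ·S=286.6515
Node (0,0) S=140.0000: V=(p*·122.9422+(1−p*)·176.6463)/1.03=153.2523; Δ=(122.9422−176.6463)/(180.6000−124.6000)=-0.9590; B=V−Δ·S=287.5128
Check: Δ(0,0)·S0 + B(0,0) = 153.2523 = V0.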